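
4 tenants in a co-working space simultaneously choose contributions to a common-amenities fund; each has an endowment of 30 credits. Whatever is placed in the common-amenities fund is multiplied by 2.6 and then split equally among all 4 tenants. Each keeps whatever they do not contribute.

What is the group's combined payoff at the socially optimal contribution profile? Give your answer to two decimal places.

312.00 credits

Each contributed unit returns 2.600 to the group as a whole (0.6500 to each of 4 players), which exceeds 1, so the social optimum is full contribution: group total = 2.600 × 120 = 312.00.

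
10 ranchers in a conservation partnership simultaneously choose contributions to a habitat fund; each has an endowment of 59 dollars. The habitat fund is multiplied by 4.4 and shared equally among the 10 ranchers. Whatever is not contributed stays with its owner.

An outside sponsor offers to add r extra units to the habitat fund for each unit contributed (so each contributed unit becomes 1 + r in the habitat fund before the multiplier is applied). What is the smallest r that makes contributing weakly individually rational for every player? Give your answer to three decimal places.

1.273

With matching at rate r, one contributed unit becomes (1 + r) in the habitat fund and returns 4.4 × (1 + r) / 10 to the contributor.
Setting this equal to 1: 1 + r = 10/4.4 = 2.2727.
So the minimum matching rate is r = 2.2727 − 1 = 1.273.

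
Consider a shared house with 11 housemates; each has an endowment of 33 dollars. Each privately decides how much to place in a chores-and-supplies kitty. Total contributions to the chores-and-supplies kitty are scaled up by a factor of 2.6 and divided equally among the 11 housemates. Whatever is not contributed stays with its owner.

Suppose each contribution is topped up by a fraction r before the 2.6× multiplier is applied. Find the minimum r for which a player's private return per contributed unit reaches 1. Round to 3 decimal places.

3.231

With matching at rate r, one contributed unit becomes (1 + r) in the chores-and-supplies kitty and returns 2.6 × (1 + r) / 11 to the contributor.
Setting this equal to 1: 1 + r = 11/2.6 = 4.2308.
So the minimum matching rate is r = 4.2308 − 1 = 3.231.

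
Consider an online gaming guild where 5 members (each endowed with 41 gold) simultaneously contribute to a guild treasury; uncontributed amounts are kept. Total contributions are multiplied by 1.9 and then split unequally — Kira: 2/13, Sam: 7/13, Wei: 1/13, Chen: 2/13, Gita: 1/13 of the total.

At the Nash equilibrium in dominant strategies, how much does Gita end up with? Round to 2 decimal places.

46.99 gold

Player j's private return per contributed unit is 1.9 × (j's share). Contributing is weakly dominant for j when that share is at least 1/1.9 = 0.5263, and contributing 0 is dominant otherwise.
Only Sam (7/13) clears that bar, contributing 41; the remaining 4 contribute 0. Total contributed: 41.
Gita keeps 41 and receives 1.9 × 41 × 1/13 = 5.99 from the guild treasury, for a payoff of 46.99.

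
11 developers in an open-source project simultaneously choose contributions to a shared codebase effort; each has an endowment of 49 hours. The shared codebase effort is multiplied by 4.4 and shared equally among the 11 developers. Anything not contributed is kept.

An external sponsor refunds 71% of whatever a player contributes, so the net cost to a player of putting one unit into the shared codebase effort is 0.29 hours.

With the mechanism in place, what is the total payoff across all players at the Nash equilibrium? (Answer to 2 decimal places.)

Under the mechanism each unit contributed yields (4.4/11) / 0.29 = 1.3793 back to its contributor per unit of net cost, which exceeds 1, making full contribution the dominant choice for everyone.
At the Nash equilibrium everyone contributes 49. Group total payoff = 11 × (49 × 0.71 + 4.4 × 49) = 2754.29.

2754.29 hours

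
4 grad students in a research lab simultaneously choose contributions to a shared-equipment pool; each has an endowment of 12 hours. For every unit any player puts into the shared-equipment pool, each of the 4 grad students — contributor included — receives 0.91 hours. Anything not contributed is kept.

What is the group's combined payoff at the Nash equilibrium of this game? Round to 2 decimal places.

48.00 hours

The private return per contributed unit is 0.91 < 1, so contributing 0 is dominant for every player. At the Nash equilibrium everyone keeps their 12, and the group total is 4 × 12 = 48.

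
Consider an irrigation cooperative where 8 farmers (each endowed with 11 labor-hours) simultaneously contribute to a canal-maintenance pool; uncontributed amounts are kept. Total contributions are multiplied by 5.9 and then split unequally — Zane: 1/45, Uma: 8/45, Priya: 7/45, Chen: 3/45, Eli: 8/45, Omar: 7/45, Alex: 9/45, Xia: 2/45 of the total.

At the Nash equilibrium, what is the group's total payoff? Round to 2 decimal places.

Player j's private return per contributed unit is 5.9 × (j's share). Contributing is weakly dominant for j when that share is at least 1/5.9 = 0.1695, and contributing 0 is dominant otherwise.
Uma, Eli and Alex are above the threshold, contributing 11 each; the remaining 5 contribute 0. Total contributed: 33.
The canal-maintenance pool pays out 5.9 × 33 = 194.70 in total (split across the unequal shares, but the aggregate is all that matters for the group sum).
The 5 free-riders keep 11 each, adding 55. Group total = 55 + 194.70 = 249.70.

249.70 labor-hours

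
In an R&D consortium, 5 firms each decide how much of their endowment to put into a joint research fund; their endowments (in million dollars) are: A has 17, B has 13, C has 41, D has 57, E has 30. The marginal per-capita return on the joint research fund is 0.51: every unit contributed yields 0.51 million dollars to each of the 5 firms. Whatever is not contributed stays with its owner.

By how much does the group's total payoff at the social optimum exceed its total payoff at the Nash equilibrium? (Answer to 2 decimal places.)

The private return per contributed unit is 0.51 < 1 for everyone, so the Nash equilibrium is zero contribution and the group total is Σ E_j = 17 + 13 + 41 + 57 + 30 = 158.
Each contributed unit returns 2.550 to the group, so the social optimum is full contribution by everyone: group total = 2.550 × 158 = 402.90.
Efficiency loss = (2.550 − 1) × 158 = 244.90.

244.90 million dollars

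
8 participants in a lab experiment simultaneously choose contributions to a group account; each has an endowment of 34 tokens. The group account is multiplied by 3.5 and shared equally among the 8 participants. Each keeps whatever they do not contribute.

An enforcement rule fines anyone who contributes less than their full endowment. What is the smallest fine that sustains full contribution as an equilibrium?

Given the others contribute fully, the best deviation is to contribute 0 (any partial contribution still incurs the fine and gives up units whose private return 0.4375 is below 1).
Deviating from 34 to 0 saves 34 tokens but forfeits the deviator's share of the drop in the group account: 3.5/8 × 34 = 14.87.
So the deviation gain is 34 − 14.87 = 19.13, and the fine must be at least 19.13 tokens to wipe it out.

19.13 tokens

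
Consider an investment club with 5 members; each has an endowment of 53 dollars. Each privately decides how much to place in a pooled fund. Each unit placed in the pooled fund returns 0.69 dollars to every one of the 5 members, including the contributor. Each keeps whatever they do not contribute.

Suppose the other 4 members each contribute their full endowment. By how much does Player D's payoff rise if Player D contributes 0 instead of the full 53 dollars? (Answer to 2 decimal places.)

Switching from a contribution of 53 to 0 lets Player D keep an extra 53 dollars, but lowers the pooled fund by 53, which costs Player D their own share of that drop: 0.69 × 53 = 36.57.
Net gain = 53 − 36.57 = 16.43. The private return per contributed unit (0.69) is below 1, so free-riding is indeed the best response regardless of what the others do.

16.43 dollars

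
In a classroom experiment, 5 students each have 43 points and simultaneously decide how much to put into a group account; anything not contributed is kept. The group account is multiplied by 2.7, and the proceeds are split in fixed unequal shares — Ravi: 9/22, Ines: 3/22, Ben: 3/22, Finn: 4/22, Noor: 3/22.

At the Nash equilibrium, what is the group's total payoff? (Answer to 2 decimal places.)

288.10 points

For player j, contributing a unit is worthwhile iff 2.7 × (j's share) ≥ 1, i.e. iff j's share is at least 0.3704.
The only share above 0.3704 is Ravi's 9/22, contributing 43; the remaining 4 contribute 0. Total contributed: 43.
The group account pays out 2.7 × 43 = 116.10 in total (split across the unequal shares, but the aggregate is all that matters for the group sum).
The 4 free-riders keep 43 each, adding 172. Group total = 172 + 116.10 = 288.10.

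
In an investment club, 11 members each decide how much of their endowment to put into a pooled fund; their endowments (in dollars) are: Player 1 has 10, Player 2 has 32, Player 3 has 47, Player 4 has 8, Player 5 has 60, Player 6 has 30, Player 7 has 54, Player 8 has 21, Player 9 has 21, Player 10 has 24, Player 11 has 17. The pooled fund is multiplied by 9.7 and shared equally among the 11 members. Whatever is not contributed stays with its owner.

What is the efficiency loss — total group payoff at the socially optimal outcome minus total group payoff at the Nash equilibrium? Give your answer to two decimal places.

The private return per contributed unit is 9.7/11 = 0.8818 < 1 for every player regardless of endowment, so the Nash equilibrium is zero contribution and the group total is Σ E_j = 10 + 32 + 47 + 8 + 60 + 30 + 54 + 21 + 21 + 24 + 17 = 324.
Each contributed unit returns 9.700 to the group, so the social optimum is full contribution by everyone: group total = 9.700 × 324 = 3142.80.
Efficiency loss = (9.700 − 1) × 324 = 2818.80.

2818.80 dollars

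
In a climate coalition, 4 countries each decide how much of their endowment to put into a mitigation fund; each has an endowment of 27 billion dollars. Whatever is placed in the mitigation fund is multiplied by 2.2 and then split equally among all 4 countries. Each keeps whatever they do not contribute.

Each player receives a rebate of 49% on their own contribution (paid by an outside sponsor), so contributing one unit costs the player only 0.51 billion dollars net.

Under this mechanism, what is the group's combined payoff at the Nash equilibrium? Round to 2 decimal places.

Under the mechanism each unit contributed yields (2.2/4) / 0.51 = 1.0784 back to its contributor per unit of net cost, which exceeds 1, making full contribution the dominant choice for everyone.
At the Nash equilibrium everyone contributes 27. Group total payoff = 4 × (27 × 0.49 + 2.2 × 27) = 290.52.

290.52 billion dollars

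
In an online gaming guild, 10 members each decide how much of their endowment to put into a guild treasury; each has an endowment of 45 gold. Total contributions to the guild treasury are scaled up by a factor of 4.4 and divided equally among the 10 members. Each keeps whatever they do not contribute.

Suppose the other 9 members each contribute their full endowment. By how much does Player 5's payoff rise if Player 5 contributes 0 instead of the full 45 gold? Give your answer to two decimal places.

Switching from a contribution of 45 to 0 lets Player 5 keep an extra 45 gold, but lowers the guild treasury by 45, which costs Player 5 their own share of that drop: 4.4/10 × 45 = 19.80.
Net gain = 45 − 19.80 = 25.20. The private return per contributed unit (0.4400) is below 1, so free-riding is indeed the best response regardless of what the others do.

25.20 gold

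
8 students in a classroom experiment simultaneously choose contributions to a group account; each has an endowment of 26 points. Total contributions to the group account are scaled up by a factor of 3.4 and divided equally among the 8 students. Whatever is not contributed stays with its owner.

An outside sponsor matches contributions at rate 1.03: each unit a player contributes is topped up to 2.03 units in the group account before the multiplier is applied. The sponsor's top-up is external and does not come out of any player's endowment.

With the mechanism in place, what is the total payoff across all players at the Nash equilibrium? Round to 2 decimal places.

208.00 points

The effective private return is 3.4 × 2.03 / 8 = 0.8628, which is still under 1, so the mechanism doesn't change anyone's dominant strategy: zero contribution.
Everyone keeps their endowment and the group total is 8 × 26 = 208.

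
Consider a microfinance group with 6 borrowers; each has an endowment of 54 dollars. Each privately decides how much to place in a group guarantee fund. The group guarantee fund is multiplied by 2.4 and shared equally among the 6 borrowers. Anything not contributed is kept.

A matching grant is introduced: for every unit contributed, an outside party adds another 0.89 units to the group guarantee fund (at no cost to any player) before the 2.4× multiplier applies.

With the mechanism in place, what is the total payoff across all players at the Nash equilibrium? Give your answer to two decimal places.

324.00 dollars

Even with the mechanism, each unit contributed returns only 2.4 × 1.89 / 6 = 0.7560 per unit of net cost, so contributing nothing is still dominant.
At the Nash equilibrium no one contributes; group total payoff = 6 × 54 = 324.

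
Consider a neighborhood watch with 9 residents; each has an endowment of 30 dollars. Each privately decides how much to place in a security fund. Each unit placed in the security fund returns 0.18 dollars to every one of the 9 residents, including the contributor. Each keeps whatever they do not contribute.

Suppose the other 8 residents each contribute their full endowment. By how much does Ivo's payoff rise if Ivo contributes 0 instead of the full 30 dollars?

24.60 dollars

Switching from a contribution of 30 to 0 lets Ivo keep an extra 30 dollars, but lowers the security fund by 30, which costs Ivo their own share of that drop: 0.18 × 30 = 5.40.
Net gain = 30 − 5.40 = 24.60. The private return per contributed unit (0.18) is below 1, so free-riding is indeed the best response regardless of what the others do.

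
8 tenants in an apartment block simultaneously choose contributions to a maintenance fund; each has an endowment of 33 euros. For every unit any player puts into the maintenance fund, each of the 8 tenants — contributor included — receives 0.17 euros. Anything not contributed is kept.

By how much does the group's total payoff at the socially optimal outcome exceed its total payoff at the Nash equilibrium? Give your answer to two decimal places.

The private return per contributed unit is 0.17 < 1, so contributing 0 is dominant for every player. At the Nash equilibrium everyone keeps their 33, and the group total is 8 × 33 = 264.
Each contributed unit returns 1.360 to the group as a whole (0.17 to each of 8 players), which exceeds 1, so the social optimum is full contribution: group total = 1.360 × 264 = 359.04.
Efficiency loss = 359.04 − 264 = 95.04.

95.04 euros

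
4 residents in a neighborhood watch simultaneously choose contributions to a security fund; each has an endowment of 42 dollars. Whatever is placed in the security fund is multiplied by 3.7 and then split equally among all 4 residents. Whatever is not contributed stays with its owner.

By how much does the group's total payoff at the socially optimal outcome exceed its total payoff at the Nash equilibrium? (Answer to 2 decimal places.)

453.60 dollars

Each contributed unit returns 3.7/4 = 0.9250 to its contributor — below 1 — so contributing 0 is dominant for every player. At the Nash equilibrium everyone keeps their 42, and the group total is 4 × 42 = 168.
Each contributed unit returns 3.700 to the group as a whole (0.9250 to each of 4 players), which exceeds 1, so the social optimum is full contribution: group total = 3.700 × 168 = 621.60.
Efficiency loss = 621.60 − 168 = 453.60.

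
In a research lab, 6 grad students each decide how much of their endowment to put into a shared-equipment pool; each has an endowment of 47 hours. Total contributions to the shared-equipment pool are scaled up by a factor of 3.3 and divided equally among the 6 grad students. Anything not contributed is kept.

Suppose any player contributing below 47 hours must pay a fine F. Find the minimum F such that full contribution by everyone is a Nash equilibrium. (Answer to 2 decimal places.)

21.15 hours

Given the others contribute fully, the best deviation is to contribute 0 (any partial contribution still incurs the fine and gives up units whose private return 0.5500 is below 1).
Deviating from 47 to 0 saves 47 hours but forfeits the deviator's share of the drop in the shared-equipment pool: 3.3/6 × 47 = 25.85.
So the deviation gain is 47 − 25.85 = 21.15, and the fine must be at least 21.15 hours to wipe it out.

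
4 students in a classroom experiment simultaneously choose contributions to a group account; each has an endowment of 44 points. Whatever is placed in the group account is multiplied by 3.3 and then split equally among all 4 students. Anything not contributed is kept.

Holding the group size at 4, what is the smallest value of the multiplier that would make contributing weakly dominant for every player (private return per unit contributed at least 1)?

4

A contributed unit returns (multiplier)/4 to its contributor.
This reaches 1 exactly when the multiplier is 4.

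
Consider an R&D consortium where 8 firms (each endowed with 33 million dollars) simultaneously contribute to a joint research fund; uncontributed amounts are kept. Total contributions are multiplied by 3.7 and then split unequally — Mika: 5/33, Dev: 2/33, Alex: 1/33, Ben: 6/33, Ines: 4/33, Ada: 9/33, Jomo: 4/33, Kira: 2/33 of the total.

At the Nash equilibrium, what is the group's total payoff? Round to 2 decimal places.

353.10 million dollars

For player j, contributing a unit is worthwhile iff 3.7 × (j's share) ≥ 1, i.e. iff j's share is at least 0.2703.
Ada alone (share 9/33) is above the threshold, contributing 33; the remaining 7 contribute 0. Total contributed: 33.
The joint research fund pays out 3.7 × 33 = 122.10 in total (split across the unequal shares, but the aggregate is all that matters for the group sum).
The 7 free-riders keep 33 each, adding 231. Group total = 231 + 122.10 = 353.10.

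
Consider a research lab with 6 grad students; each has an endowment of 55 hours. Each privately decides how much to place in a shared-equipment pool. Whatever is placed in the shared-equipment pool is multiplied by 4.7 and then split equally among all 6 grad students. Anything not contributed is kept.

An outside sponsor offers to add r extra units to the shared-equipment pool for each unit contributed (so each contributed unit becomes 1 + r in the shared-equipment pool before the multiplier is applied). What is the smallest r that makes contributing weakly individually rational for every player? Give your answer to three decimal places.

0.277

With matching at rate r, one contributed unit becomes (1 + r) in the shared-equipment pool and returns 4.7 × (1 + r) / 6 to the contributor.
Setting this equal to 1: 1 + r = 6/4.7 = 1.2766.
So the minimum matching rate is r = 1.2766 − 1 = 0.277.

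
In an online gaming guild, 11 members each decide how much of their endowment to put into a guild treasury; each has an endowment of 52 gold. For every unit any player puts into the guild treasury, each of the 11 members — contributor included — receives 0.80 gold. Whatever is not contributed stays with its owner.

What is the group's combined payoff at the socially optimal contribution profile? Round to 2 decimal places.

5033.60 gold

Each contributed unit returns 8.800 to the group as a whole (0.80 to each of 11 players), which exceeds 1, so the social optimum is full contribution: group total = 8.800 × 572 = 5033.60.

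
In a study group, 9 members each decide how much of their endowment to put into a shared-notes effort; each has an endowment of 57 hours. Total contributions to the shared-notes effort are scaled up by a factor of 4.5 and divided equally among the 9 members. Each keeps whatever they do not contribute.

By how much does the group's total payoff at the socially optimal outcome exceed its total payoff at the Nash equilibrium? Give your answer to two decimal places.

1795.50 hours

Each contributed unit returns 4.5/9 = 0.5000 to its contributor — below 1 — so contributing 0 is dominant for every player. At the Nash equilibrium everyone keeps their 57, and the group total is 9 × 57 = 513.
Each contributed unit returns 4.500 to the group as a whole (0.5000 to each of 9 players), which exceeds 1, so the social optimum is full contribution: group total = 4.500 × 513 = 2308.50.
Efficiency loss = 2308.50 − 513 = 1795.50.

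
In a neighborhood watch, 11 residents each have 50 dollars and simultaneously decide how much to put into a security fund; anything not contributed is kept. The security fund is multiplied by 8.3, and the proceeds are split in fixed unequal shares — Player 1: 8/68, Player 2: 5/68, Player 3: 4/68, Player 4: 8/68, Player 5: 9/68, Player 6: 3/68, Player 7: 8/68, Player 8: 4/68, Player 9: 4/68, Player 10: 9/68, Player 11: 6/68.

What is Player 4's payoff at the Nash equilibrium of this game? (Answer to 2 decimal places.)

147.65 dollars

For player j, contributing a unit is worthwhile iff 8.3 × (j's share) ≥ 1, i.e. iff j's share is at least 0.1205.
The shares above 0.1205 belong to Player 5 and Player 10, contributing 50 each; the remaining 9 contribute 0. Total contributed: 100.
Player 4 keeps 50 and receives 8.3 × 100 × 8/68 = 97.65 from the security fund, for a payoff of 147.65.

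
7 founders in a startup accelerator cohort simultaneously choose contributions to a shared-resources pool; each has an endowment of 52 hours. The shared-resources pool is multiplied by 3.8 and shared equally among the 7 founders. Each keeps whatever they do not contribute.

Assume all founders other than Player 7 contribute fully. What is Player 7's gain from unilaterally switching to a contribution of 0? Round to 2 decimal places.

Switching from a contribution of 52 to 0 lets Player 7 keep an extra 52 hours, but lowers the shared-resources pool by 52, which costs Player 7 their own share of that drop: 3.8/7 × 52 = 28.23.
Net gain = 52 − 28.23 = 23.77. The private return per contributed unit (0.5429) is below 1, so free-riding is indeed the best response regardless of what the others do.

23.77 hours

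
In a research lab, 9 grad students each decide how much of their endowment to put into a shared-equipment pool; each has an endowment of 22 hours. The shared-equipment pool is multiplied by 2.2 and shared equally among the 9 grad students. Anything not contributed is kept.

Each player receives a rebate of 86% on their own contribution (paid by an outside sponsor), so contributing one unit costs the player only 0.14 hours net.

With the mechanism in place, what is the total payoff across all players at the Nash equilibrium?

The effective private return per unit is now (2.2/9) / 0.14 = 1.7460 > 1, so every player's dominant strategy flips to full contribution.
So the Nash equilibrium is full contribution by all 9; the group earns 9 × (22 × 0.86 + 2.2 × 22) = 605.88.

605.88 hours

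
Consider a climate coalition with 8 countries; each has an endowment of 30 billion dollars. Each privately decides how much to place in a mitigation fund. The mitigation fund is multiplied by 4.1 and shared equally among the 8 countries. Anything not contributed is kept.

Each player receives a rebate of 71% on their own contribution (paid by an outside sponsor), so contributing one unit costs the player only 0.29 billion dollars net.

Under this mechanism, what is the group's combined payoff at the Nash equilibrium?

1154.40 billion dollars

With the mechanism, a contributed unit returns (4.1/8) / 0.29 = 1.7672 per unit of net cost to the contributor — now above 1 — so contributing fully is weakly dominant for every player.
So the Nash equilibrium is full contribution by all 8; the group earns 8 × (30 × 0.71 + 4.1 × 30) = 1154.40.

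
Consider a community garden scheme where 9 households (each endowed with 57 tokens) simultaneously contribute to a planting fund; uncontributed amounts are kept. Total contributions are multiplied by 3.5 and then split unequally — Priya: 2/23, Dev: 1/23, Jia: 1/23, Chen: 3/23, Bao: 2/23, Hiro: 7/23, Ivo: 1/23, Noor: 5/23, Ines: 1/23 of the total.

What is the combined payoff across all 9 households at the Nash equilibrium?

For player j, contributing a unit is worthwhile iff 3.5 × (j's share) ≥ 1, i.e. iff j's share is at least 0.2857.
The only share above 0.2857 is Hiro's 7/23, contributing 57; the remaining 8 contribute 0. Total contributed: 57.
The planting fund pays out 3.5 × 57 = 199.50 in total (split across the unequal shares, but the aggregate is all that matters for the group sum).
The 8 free-riders keep 57 each, adding 456. Group total = 456 + 199.50 = 655.50.

655.50 tokens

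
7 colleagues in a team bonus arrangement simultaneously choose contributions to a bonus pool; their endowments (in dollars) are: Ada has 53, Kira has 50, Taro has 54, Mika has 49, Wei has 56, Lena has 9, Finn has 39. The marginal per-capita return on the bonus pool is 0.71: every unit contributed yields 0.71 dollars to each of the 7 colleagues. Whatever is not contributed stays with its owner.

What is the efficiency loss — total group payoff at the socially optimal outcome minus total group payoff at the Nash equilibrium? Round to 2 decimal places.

1230.70 dollars

The private return per contributed unit is 0.71 < 1 for everyone, so the Nash equilibrium is zero contribution and the group total is Σ E_j = 53 + 50 + 54 + 49 + 56 + 9 + 39 = 310.
Each contributed unit returns 4.970 to the group, so the social optimum is full contribution by everyone: group total = 4.970 × 310 = 1540.70.
Efficiency loss = (4.970 − 1) × 310 = 1230.70.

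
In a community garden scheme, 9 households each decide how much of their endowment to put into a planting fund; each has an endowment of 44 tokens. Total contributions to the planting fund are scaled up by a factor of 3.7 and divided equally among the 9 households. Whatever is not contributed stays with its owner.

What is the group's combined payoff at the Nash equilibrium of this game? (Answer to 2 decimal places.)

Each contributed unit returns 3.7/9 = 0.4111 to its contributor — below 1 — so contributing 0 is dominant for every player. At the Nash equilibrium everyone keeps their 44, and the group total is 9 × 44 = 396.

396.00 tokens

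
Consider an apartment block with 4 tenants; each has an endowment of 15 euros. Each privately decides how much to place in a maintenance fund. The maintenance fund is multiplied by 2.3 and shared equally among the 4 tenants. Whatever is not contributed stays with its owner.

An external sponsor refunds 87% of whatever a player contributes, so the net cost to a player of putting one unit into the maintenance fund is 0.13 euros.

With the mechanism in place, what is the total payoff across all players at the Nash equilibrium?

Under the mechanism each unit contributed yields (2.3/4) / 0.13 = 4.4231 back to its contributor per unit of net cost, which exceeds 1, making full contribution the dominant choice for everyone.
So the Nash equilibrium is full contribution by all 4; the group earns 4 × (15 × 0.87 + 2.3 × 15) = 190.20.

190.20 euros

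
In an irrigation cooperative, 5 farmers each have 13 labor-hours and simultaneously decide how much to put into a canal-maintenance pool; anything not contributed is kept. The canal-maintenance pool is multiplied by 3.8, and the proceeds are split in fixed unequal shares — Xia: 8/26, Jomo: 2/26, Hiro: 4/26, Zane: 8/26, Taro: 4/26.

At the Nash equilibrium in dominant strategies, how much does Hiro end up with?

28.20 labor-hours

A player with share s gets back 3.8·s per unit contributed, so full contribution is dominant for anyone with s > 1/3.8 = 0.2632 and zero contribution is dominant for anyone below.
The shares above 0.2632 belong to Xia and Zane, contributing 13 each; the remaining 3 contribute 0. Total contributed: 26.
Hiro keeps 13 and receives 3.8 × 26 × 4/26 = 15.20 from the canal-maintenance pool, for a payoff of 28.20.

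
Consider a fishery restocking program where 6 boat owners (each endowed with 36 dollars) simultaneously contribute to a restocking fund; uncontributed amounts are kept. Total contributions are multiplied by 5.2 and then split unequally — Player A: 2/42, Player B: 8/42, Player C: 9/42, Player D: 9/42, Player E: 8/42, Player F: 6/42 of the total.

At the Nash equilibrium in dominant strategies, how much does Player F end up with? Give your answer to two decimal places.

Player j's private return per contributed unit is 5.2 × (j's share). Contributing is weakly dominant for j when that share is at least 1/5.2 = 0.1923, and contributing 0 is dominant otherwise.
The shares above 0.1923 belong to Player C and Player D, contributing 36 each; the remaining 4 contribute 0. Total contributed: 72.
Player F keeps 36 and receives 5.2 × 72 × 6/42 = 53.49 from the restocking fund, for a payoff of 89.49.

89.49 dollars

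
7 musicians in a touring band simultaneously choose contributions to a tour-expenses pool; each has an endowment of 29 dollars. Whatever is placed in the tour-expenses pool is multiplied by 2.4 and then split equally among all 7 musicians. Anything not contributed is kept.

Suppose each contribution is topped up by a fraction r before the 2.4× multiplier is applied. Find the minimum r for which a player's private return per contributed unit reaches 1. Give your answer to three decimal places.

1.917

With matching at rate r, one contributed unit becomes (1 + r) in the tour-expenses pool and returns 2.4 × (1 + r) / 7 to the contributor.
Setting this equal to 1: 1 + r = 7/2.4 = 2.9167.
So the minimum matching rate is r = 2.9167 − 1 = 1.917.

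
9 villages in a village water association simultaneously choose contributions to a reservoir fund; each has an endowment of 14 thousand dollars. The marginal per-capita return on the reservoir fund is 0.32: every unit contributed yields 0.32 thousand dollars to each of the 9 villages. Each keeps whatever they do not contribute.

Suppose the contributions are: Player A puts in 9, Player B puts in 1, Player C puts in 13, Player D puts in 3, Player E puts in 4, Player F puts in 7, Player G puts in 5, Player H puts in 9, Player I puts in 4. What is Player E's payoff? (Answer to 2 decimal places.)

27.60 thousand dollars

Total contributed: 9 + 1 + 13 + 3 + 4 + 7 + 5 + 9 + 4 = 55.
Each receives 0.32 × 55 = 17.60 from the reservoir fund.
Player E keeps 14 − 4 = 10, so Player E's payoff is 10 + 17.60 = 27.60.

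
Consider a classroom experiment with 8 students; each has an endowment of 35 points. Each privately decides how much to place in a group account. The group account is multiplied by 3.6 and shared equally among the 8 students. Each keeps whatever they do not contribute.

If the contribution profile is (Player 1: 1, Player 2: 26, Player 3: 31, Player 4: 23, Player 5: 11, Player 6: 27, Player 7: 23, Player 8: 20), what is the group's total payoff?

701.20 points

Total contributed: 1 + 26 + 31 + 23 + 11 + 27 + 23 + 20 = 162; total kept: 8 × 35 − 162 = 118.
The group account pays out 3.6 × 162 = 583.20 in aggregate.
Group total = 118 + 583.20 = 701.20.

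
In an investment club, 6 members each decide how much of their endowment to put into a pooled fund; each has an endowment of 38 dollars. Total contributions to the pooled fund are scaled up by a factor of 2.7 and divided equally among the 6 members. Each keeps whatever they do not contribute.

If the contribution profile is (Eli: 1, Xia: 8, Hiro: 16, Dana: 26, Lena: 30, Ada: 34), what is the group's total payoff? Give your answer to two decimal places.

423.50 dollars

Total contributed: 1 + 8 + 16 + 26 + 30 + 34 = 115; total kept: 6 × 38 − 115 = 113.
The pooled fund pays out 2.7 × 115 = 310.50 in aggregate.
Group total = 113 + 310.50 = 423.50.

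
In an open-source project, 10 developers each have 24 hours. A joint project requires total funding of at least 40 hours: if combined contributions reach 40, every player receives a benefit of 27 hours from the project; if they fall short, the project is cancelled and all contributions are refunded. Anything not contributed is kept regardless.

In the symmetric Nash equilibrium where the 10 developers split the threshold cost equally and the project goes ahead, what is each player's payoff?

Equal share of the threshold: 40/10 = 4.
At this profile no one gains by cutting their contribution: any cut drops the total below 40, the project is cancelled, contributions are refunded, and the deviator ends with 24, which is less than 24 − 4 + 27 = 47. Contributing more than 4 just wastes the excess. So contributing exactly 4 is a best response.
Each player's payoff: 24 − 4 + 27 = 47.

47 hours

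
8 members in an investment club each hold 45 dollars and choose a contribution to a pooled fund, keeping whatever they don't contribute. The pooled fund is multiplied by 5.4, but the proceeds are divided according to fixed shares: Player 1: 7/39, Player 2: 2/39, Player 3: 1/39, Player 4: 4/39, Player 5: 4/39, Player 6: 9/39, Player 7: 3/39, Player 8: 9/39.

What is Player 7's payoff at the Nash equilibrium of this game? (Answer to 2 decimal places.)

Player j's private return per contributed unit is 5.4 × (j's share). Contributing is weakly dominant for j when that share is at least 1/5.4 = 0.1852, and contributing 0 is dominant otherwise.
Player 6 and Player 8 clear that bar, contributing 45 each; the remaining 6 contribute 0. Total contributed: 90.
Player 7 keeps 45 and receives 5.4 × 90 × 3/39 = 37.38 from the pooled fund, for a payoff of 82.38.

82.38 dollars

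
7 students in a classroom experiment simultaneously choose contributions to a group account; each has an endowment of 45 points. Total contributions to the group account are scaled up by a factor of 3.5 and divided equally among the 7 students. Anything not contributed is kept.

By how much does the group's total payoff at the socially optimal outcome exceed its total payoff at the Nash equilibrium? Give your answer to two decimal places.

787.50 points

Each contributed unit returns 3.5/7 = 0.5000 to its contributor — below 1 — so contributing 0 is dominant for every player. At the Nash equilibrium everyone keeps their 45, and the group total is 7 × 45 = 315.
Each contributed unit returns 3.500 to the group as a whole (0.5000 to each of 7 players), which exceeds 1, so the social optimum is full contribution: group total = 3.500 × 315 = 1102.50.
Efficiency loss = 1102.50 − 315 = 787.50.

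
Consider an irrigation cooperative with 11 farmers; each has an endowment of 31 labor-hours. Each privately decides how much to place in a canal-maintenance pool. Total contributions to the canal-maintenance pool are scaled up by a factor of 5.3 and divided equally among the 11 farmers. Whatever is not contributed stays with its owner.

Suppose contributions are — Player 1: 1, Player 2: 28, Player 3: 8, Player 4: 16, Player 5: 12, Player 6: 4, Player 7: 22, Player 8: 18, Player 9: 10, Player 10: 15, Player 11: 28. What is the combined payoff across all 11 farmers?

1037.60 labor-hours

Total contributed: 1 + 28 + 8 + 16 + 12 + 4 + 22 + 18 + 10 + 15 + 28 = 162; total kept: 11 × 31 − 162 = 179.
The canal-maintenance pool pays out 5.3 × 162 = 858.60 in aggregate.
Group total = 179 + 858.60 = 1037.60.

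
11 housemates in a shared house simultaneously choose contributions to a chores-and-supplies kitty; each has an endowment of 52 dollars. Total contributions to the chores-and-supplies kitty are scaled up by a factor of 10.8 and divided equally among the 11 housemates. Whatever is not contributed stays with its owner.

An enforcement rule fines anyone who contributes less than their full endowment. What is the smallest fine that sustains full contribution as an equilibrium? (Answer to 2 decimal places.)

0.95 dollars

Given the others contribute fully, the best deviation is to contribute 0 (any partial contribution still incurs the fine and gives up units whose private return 0.9818 is below 1).
Deviating from 52 to 0 saves 52 dollars but forfeits the deviator's share of the drop in the chores-and-supplies kitty: 10.8/11 × 52 = 51.05.
So the deviation gain is 52 − 51.05 = 0.95, and the fine must be at least 0.95 dollars to wipe it out.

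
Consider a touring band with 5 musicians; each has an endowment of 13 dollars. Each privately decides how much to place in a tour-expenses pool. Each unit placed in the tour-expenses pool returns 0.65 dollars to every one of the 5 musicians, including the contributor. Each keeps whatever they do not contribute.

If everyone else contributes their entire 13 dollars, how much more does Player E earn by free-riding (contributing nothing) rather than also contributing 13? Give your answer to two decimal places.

4.55 dollars

Switching from a contribution of 13 to 0 lets Player E keep an extra 13 dollars, but lowers the tour-expenses pool by 13, which costs Player E their own share of that drop: 0.65 × 13 = 8.45.
Net gain = 13 − 8.45 = 4.55. The private return per contributed unit (0.65) is below 1, so free-riding is indeed the best response regardless of what the others do.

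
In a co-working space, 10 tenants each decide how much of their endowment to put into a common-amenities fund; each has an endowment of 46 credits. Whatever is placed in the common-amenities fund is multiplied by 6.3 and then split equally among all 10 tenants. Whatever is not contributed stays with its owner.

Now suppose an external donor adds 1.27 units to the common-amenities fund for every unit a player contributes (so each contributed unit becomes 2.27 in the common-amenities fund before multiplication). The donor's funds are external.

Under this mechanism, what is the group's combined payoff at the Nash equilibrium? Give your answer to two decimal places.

With the mechanism, a contributed unit returns 6.3 × 2.27 / 10 = 1.4301 per unit of net cost to the contributor — now above 1 — so contributing fully is weakly dominant for every player.
At the Nash equilibrium everyone contributes 46. Group total payoff = 6.3 × 2.27 × 460 = 6578.46.

6578.46 credits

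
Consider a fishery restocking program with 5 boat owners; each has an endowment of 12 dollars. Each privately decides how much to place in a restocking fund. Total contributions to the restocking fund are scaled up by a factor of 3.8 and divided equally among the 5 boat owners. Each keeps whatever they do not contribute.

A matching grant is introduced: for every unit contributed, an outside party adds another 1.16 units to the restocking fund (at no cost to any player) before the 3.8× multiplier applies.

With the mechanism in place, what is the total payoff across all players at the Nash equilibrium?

492.48 dollars

The effective private return per unit is now 3.8 × 2.16 / 5 = 1.6416 > 1, so every player's dominant strategy flips to full contribution.
At the Nash equilibrium everyone contributes 12. Group total payoff = 3.8 × 2.16 × 60 = 492.48.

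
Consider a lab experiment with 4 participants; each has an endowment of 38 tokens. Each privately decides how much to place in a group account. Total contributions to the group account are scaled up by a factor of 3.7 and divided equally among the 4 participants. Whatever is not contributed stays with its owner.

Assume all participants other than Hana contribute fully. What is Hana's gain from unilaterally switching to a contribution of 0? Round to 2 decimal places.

Switching from a contribution of 38 to 0 lets Hana keep an extra 38 tokens, but lowers the group account by 38, which costs Hana their own share of that drop: 3.7/4 × 38 = 35.15.
Net gain = 38 − 35.15 = 2.85. The private return per contributed unit (0.9250) is below 1, so free-riding is indeed the best response regardless of what the others do.

2.85 tokens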